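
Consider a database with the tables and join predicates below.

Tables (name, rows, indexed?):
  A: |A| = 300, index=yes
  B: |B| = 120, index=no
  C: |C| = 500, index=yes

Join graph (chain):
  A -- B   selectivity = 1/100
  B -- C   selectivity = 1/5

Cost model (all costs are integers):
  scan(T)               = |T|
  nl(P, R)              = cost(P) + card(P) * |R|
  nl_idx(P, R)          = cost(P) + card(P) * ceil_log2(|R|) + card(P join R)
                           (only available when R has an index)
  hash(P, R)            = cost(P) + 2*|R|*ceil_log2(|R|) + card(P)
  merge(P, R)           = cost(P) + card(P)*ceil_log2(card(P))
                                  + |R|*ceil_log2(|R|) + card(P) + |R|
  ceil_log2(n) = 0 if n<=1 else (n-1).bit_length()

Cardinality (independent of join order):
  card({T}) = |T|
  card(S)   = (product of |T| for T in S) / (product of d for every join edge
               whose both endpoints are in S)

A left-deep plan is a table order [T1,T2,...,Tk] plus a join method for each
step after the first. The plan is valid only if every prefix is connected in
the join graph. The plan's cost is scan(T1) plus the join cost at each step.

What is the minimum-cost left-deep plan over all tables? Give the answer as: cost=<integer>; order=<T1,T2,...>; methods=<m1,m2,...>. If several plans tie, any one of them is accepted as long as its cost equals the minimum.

Selinger DP (subsets sized 1..n):
  {A}: scan cost=300, card=300
  {B}: scan cost=120, card=120
  {C}: scan cost=500, card=500
  {AB}: card=360; try (A,nl_idx)→1560, (B,hash)→2280, (A,merge)→4080, (B,merge)→4260, (A,hash)→5640, (A,nl)→36120 …(+1); best=1560 via (A,nl_idx)
  {BC}: card=12000; try (B,hash)→2680, (C,merge)→6080, (B,merge)→6460, (C,hash)→9240, (C,nl_idx)→13200, (C,nl)→60120 …(+1); best=2680 via (B,hash)
  {ABC}: card=36000; try (C,merge)→10160, (C,hash)→10920, (A,hash)→20080, (C,nl_idx)→40800, (A,nl_idx)→146680, (C,nl)→181560 …(+2); best=10160 via (C,merge)

cost=10160; order=B,A,C; methods=nl_idx,merge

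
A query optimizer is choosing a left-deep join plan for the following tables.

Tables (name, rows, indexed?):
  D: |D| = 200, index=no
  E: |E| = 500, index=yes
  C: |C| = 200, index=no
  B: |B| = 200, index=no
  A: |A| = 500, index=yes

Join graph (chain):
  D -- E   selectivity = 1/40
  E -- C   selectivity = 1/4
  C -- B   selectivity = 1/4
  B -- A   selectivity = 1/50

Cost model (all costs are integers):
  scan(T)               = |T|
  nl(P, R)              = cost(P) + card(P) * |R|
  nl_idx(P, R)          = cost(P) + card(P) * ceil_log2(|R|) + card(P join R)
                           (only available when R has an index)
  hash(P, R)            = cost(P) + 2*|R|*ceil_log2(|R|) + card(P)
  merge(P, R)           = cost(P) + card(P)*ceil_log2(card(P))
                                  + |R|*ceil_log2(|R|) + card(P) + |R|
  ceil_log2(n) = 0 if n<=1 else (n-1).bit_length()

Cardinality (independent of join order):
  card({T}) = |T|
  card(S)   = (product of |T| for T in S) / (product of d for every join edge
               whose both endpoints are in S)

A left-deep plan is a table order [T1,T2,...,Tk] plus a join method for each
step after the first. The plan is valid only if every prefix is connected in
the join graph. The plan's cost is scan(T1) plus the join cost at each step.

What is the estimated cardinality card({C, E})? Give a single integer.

Tables in S: C(200), E(500)
Edges inside S: E-C(d=4)
numerator = 200 * 500 = 100000
denominator = 4 = 4
card(S) = 100000 / 4 = 25000

25000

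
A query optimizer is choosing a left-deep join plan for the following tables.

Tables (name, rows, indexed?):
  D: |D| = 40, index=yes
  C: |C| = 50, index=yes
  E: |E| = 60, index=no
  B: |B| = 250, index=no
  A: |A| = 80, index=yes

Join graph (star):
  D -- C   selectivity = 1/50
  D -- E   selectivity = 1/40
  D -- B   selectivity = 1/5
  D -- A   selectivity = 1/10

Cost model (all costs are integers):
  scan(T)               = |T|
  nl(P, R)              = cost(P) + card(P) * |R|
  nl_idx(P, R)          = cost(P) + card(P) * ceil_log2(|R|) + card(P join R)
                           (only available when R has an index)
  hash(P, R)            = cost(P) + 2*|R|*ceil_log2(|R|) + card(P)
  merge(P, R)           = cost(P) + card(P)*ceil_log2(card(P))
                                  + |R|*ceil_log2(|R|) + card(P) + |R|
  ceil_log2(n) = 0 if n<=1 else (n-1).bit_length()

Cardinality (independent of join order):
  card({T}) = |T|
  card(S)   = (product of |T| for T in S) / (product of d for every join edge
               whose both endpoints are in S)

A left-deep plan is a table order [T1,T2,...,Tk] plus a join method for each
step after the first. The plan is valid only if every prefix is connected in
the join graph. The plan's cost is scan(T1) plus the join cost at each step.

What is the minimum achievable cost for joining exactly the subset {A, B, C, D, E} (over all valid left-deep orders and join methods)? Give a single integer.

Selinger DP over subsets of {A,B,C,D,E}:
  {D}: scan cost=40, card=40
  {C}: scan cost=50, card=50
  {E}: scan cost=60, card=60
  {B}: scan cost=250, card=250
  {A}: scan cost=80, card=80
  {CD}: card=40; try (C,nl_idx)→320, (D,nl_idx)→390, (D,hash)→580, (C,merge)→670, (D,merge)→680, (C,hash)→680 …(+2); best=320 via (C,nl_idx)
  {DE}: card=60; try (D,nl_idx)→480, (D,hash)→600, (E,merge)→740, (D,merge)→760, (E,hash)→800, (E,nl)→2440 …(+1); best=480 via (D,nl_idx)
  {BD}: card=2000; try (D,hash)→980, (B,merge)→2570, (D,merge)→2780, (D,nl_idx)→3750, (B,hash)→4080, (B,nl)→10040 …(+1); best=980 via (D,hash)
  {AD}: card=320; try (D,hash)→640, (A,nl_idx)→640, (D,nl_idx)→880, (A,merge)→960, (D,merge)→1000, (A,hash)→1200 …(+2); best=640 via (D,hash)
  {CDE}: card=60; try (C,nl_idx)→900, (E,merge)→1020, (E,hash)→1080, (C,hash)→1140, (C,merge)→1250, (E,nl)→2720 …(+1); best=900 via (C,nl_idx)
  {BCD}: card=2000; try (B,merge)→2850, (C,hash)→3580, (B,hash)→4360, (B,nl)→10320, (C,nl_idx)→14980, (C,merge)→25330 …(+1); best=2850 via (B,merge)
  {ACD}: card=320; try (A,nl_idx)→920, (A,merge)→1240, (A,hash)→1480, (C,hash)→1560, (C,nl_idx)→2880, (A,nl)→3520 …(+2); best=920 via (A,nl_idx)
  {BDE}: card=3000; try (B,merge)→3150, (E,hash)→3700, (B,hash)→4540, (B,nl)→15480, (E,merge)→25400, (E,nl)→120980; best=3150 via (B,merge)
  {ADE}: card=480; try (A,nl_idx)→1380, (A,merge)→1540, (A,hash)→1660, (E,hash)→1680, (E,merge)→4260, (A,nl)→5280 …(+1); best=1380 via (A,nl_idx)
  {ABD}: card=16000; try (A,hash)→4100, (B,hash)→4960, (B,merge)→6090, (A,merge)→25620, (A,nl_idx)→30980, (B,nl)→80640 …(+1); best=4100 via (A,hash)
  {BCDE}: card=3000; try (B,merge)→3570, (B,hash)→4960, (E,hash)→5570, (C,hash)→6750, (B,nl)→15900, (C,nl_idx)→24150 …(+4); best=3570 via (B,merge)
  {ACDE}: card=480; try (A,nl_idx)→1800, (E,hash)→1960, (A,merge)→1960, (A,hash)→2080, (C,hash)→2460, (E,merge)→4540 …(+5); best=1800 via (A,nl_idx)
  {ABCD}: card=16000; try (B,hash)→5240, (A,hash)→5970, (B,merge)→6370, (C,hash)→20700, (A,merge)→27490, (A,nl_idx)→32850 …(+5); best=5240 via (B,hash)
  {ABDE}: card=24000; try (B,hash)→5860, (A,hash)→7270, (B,merge)→8430, (E,hash)→20820, (A,merge)→42790, (A,nl_idx)→48150 …(+4); best=5860 via (B,hash)
  {ABCDE}: card=24000; try (B,hash)→6280, (A,hash)→7690, (B,merge)→8850, (E,hash)→21960, (C,hash)→30460, (A,merge)→43210 …(+8); best=6280 via (B,hash)

6280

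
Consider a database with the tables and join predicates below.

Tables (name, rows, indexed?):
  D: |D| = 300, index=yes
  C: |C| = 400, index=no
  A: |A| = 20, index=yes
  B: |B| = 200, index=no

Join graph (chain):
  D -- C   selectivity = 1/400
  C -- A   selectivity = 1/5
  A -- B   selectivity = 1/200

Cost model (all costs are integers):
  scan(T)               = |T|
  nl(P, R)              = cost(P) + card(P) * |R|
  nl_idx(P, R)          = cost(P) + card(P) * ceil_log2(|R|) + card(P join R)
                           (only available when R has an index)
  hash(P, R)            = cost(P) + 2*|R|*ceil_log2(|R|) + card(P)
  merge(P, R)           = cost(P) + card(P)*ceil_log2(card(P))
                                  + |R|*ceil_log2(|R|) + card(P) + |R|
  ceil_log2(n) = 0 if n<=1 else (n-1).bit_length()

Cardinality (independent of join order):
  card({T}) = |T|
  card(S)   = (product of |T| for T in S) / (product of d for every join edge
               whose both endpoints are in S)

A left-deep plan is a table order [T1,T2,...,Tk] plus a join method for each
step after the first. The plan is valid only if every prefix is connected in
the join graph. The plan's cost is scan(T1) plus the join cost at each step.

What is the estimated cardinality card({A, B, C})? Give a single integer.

1600

Tables in S: A(20), B(200), C(400)
Edges inside S: C-A(d=5), A-B(d=200)
numerator = 20 * 200 * 400 = 1600000
denominator = 5 * 200 = 1000
card(S) = 1600000 / 1000 = 1600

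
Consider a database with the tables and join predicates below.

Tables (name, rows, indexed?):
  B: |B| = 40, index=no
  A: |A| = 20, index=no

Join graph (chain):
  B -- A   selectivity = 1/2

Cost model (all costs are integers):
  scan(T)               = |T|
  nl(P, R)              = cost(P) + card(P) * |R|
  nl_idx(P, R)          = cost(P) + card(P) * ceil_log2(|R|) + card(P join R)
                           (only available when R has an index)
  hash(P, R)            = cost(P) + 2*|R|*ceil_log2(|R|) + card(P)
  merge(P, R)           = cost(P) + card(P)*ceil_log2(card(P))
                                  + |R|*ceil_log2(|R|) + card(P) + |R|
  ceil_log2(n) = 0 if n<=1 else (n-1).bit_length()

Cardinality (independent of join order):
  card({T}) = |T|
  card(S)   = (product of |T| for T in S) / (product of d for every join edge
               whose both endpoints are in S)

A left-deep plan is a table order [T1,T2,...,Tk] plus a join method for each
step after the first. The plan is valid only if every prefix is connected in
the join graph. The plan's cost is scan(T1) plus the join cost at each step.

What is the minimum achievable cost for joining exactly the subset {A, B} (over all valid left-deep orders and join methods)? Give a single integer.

280

Selinger DP over subsets of {A,B}:
  {B}: scan cost=40, card=40
  {A}: scan cost=20, card=20
  {AB}: card=400; try (A,hash)→280, (B,merge)→420, (A,merge)→440, (B,hash)→520, (B,nl)→820, (A,nl)→840; best=280 via (A,hash)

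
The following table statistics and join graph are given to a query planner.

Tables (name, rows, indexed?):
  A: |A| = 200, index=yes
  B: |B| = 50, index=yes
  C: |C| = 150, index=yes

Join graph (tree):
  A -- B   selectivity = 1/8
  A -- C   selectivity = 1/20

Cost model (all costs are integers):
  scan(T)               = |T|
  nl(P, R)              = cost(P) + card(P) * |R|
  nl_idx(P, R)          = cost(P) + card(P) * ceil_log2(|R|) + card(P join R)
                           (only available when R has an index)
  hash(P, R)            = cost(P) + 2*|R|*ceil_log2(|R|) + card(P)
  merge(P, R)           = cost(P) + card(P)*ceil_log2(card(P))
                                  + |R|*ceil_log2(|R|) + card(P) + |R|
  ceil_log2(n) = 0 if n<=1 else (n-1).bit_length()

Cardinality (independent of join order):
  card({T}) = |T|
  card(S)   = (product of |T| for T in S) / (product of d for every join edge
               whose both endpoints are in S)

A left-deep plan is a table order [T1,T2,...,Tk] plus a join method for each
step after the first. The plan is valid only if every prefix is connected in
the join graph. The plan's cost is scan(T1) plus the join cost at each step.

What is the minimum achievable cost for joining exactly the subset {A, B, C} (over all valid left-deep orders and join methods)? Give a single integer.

4650

Selinger DP over subsets of {A,B,C}:
  {A}: scan cost=200, card=200
  {B}: scan cost=50, card=50
  {C}: scan cost=150, card=150
  {AB}: card=1250; try (B,hash)→1000, (A,nl_idx)→1700, (A,merge)→2200, (B,merge)→2350, (B,nl_idx)→2650, (A,hash)→3300 …(+2); best=1000 via (B,hash)
  {AC}: card=1500; try (C,hash)→2800, (A,nl_idx)→2850, (C,nl_idx)→3300, (A,merge)→3300, (C,merge)→3350, (A,hash)→3500 …(+2); best=2800 via (C,hash)
  {ABC}: card=9375; try (C,hash)→4650, (B,hash)→4900, (C,merge)→17350, (C,nl_idx)→20375, (B,merge)→21150, (B,nl_idx)→21175 …(+2); best=4650 via (C,hash)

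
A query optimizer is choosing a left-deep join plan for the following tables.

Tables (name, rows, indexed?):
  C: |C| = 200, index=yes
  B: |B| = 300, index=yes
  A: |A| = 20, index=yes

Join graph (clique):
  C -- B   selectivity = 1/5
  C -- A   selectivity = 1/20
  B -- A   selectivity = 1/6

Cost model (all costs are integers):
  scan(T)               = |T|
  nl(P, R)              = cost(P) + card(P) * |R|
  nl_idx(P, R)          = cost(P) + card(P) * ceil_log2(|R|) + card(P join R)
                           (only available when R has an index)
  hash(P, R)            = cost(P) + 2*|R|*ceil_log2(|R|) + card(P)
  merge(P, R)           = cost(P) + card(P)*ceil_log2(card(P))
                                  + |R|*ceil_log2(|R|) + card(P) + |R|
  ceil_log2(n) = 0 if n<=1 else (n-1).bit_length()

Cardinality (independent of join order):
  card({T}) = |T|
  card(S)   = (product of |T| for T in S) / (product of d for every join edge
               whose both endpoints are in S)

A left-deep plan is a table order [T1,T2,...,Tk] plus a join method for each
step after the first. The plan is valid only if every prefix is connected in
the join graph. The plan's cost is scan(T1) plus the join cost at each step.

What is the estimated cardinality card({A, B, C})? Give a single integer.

Tables in S: A(20), B(300), C(200)
Edges inside S: C-B(d=5), C-A(d=20), B-A(d=6)
numerator = 20 * 300 * 200 = 1200000
denominator = 5 * 20 * 6 = 600
card(S) = 1200000 / 600 = 2000

2000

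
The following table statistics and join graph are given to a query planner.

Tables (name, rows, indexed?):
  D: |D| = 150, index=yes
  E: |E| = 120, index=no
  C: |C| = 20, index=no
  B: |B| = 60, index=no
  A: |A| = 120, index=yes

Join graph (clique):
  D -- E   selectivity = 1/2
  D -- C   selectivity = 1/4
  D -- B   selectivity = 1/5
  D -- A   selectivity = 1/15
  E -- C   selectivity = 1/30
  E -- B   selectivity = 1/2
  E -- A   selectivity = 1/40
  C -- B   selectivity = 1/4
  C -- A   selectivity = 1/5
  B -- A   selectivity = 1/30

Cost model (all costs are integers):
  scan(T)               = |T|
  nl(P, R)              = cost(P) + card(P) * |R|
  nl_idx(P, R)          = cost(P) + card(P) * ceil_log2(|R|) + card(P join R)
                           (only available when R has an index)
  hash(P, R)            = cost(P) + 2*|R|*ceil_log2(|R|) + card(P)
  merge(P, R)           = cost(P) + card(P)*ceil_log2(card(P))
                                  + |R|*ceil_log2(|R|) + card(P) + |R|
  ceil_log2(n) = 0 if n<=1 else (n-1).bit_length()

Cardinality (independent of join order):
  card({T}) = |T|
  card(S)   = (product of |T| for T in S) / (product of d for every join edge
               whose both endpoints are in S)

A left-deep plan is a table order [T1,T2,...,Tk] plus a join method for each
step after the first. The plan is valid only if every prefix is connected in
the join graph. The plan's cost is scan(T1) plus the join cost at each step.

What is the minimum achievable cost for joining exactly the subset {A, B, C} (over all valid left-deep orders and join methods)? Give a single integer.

Selinger DP over subsets of {A,B,C}:
  {C}: scan cost=20, card=20
  {B}: scan cost=60, card=60
  {A}: scan cost=120, card=120
  {BC}: card=300; try (C,hash)→320, (B,merge)→560, (C,merge)→600, (B,hash)→760, (B,nl)→1220, (C,nl)→1260; best=320 via (C,hash)
  {AC}: card=480; try (C,hash)→440, (A,nl_idx)→640, (A,merge)→1100, (C,merge)→1200, (A,hash)→1720, (A,nl)→2420 …(+1); best=440 via (C,hash)
  {AB}: card=240; try (A,nl_idx)→720, (B,hash)→960, (A,merge)→1440, (B,merge)→1500, (A,hash)→1800, (A,nl)→7260 …(+1); best=720 via (A,nl_idx)
  {ABC}: card=240; try (C,hash)→1160, (B,hash)→1640, (A,hash)→2300, (A,nl_idx)→2660, (C,merge)→3000, (A,merge)→4280 …(+4); best=1160 via (C,hash)

1160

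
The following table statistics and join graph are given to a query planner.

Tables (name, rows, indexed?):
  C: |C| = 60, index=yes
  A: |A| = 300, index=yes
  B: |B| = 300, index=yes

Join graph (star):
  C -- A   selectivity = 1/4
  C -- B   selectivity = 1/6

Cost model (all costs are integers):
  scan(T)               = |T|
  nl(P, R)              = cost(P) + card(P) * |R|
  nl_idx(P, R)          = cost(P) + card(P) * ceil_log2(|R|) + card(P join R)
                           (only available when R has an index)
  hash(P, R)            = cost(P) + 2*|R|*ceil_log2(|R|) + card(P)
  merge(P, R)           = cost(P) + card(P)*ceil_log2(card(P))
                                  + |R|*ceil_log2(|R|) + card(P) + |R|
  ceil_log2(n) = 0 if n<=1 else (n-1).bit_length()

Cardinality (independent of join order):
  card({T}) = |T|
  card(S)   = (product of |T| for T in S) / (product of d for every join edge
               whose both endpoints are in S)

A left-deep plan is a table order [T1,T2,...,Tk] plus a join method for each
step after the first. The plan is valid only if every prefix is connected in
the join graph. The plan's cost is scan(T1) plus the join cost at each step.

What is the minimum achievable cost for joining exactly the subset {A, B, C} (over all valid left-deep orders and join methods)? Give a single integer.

9720

Selinger DP over subsets of {A,B,C}:
  {C}: scan cost=60, card=60
  {A}: scan cost=300, card=300
  {B}: scan cost=300, card=300
  {AC}: card=4500; try (C,hash)→1320, (A,merge)→3480, (C,merge)→3720, (A,nl_idx)→5100, (A,hash)→5520, (C,nl_idx)→6600 …(+2); best=1320 via (C,hash)
  {BC}: card=3000; try (C,hash)→1320, (B,merge)→3480, (B,nl_idx)→3600, (C,merge)→3720, (C,nl_idx)→5100, (B,hash)→5520 …(+2); best=1320 via (C,hash)
  {ABC}: card=225000; try (A,hash)→9720, (B,hash)→11220, (A,merge)→43320, (B,merge)→67320, (A,nl_idx)→253320, (B,nl_idx)→266820 …(+2); best=9720 via (A,hash)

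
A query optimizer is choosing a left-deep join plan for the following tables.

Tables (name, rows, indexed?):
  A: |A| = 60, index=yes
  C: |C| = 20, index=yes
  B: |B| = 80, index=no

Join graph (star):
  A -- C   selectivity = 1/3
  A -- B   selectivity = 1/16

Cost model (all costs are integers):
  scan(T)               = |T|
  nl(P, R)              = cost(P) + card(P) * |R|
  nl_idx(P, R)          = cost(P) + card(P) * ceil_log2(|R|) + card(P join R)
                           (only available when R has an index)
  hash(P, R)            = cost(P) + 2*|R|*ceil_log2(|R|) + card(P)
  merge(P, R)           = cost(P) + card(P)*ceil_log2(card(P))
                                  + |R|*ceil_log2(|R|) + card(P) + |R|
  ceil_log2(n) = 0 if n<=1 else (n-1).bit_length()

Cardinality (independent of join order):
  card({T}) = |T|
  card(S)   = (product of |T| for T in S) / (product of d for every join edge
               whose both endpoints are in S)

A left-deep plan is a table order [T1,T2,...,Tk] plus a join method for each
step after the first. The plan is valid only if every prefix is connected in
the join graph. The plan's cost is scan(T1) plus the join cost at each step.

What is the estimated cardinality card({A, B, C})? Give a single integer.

Tables in S: A(60), B(80), C(20)
Edges inside S: A-C(d=3), A-B(d=16)
numerator = 60 * 80 * 20 = 96000
denominator = 3 * 16 = 48
card(S) = 96000 / 48 = 2000

2000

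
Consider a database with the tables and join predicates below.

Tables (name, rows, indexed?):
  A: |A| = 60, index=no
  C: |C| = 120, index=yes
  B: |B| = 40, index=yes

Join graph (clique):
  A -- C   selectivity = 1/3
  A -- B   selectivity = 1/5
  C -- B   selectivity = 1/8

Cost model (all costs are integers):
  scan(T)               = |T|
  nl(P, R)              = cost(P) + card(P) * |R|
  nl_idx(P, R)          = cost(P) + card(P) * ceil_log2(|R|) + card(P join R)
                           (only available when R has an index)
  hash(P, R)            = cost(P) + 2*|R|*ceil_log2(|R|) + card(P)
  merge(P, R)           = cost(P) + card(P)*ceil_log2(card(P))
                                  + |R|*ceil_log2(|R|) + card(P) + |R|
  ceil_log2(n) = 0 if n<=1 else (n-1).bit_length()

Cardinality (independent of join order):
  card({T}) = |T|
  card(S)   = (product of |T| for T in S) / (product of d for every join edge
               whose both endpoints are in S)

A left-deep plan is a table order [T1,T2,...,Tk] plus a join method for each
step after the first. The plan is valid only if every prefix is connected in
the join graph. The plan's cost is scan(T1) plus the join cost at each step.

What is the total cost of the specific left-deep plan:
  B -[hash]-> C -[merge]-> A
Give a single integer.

step 1: scan B: cost=40, card=40
step 2: join C via hash
    card(P join C) = 40*120/(8) = 600
    cost = 40 + 2*120*7 + 40 = 1760
step 3: join A via merge
    card(P join A) = 600*60/(3*5) = 2400
    cost = 1760 + 600*10 + 60*6 + 600 + 60 = 8780

8780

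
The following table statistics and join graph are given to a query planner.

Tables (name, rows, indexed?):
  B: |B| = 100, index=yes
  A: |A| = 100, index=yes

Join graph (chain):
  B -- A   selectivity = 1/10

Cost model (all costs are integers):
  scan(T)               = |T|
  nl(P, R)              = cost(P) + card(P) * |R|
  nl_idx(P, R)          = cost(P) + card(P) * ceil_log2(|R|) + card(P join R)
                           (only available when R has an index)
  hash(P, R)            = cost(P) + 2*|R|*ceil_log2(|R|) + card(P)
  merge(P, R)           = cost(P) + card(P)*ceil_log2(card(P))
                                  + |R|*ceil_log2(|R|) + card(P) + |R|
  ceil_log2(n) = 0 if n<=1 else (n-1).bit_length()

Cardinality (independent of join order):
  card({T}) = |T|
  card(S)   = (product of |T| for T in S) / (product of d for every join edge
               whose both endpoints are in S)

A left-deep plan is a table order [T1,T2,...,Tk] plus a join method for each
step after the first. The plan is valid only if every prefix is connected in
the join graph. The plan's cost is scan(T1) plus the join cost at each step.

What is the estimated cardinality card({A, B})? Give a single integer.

Tables in S: A(100), B(100)
Edges inside S: B-A(d=10)
numerator = 100 * 100 = 10000
denominator = 10 = 10
card(S) = 10000 / 10 = 1000

1000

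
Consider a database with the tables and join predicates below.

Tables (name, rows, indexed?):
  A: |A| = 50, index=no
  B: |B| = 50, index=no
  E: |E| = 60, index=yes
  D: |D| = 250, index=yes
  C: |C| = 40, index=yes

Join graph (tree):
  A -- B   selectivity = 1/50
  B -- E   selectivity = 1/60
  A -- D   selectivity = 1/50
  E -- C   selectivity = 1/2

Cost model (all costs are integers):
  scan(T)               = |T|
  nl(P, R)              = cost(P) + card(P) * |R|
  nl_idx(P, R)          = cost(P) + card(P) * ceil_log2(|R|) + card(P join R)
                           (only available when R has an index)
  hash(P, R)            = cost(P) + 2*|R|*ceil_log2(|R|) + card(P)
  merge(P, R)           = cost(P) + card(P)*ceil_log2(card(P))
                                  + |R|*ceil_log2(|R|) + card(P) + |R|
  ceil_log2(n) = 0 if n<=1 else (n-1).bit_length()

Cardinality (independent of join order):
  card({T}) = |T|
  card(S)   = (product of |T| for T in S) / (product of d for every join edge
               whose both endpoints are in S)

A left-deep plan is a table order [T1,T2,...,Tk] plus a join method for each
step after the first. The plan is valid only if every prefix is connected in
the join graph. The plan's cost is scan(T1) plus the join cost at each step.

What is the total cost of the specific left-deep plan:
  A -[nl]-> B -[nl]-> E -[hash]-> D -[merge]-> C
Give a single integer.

step 1: scan A: cost=50, card=50
step 2: join B via nl
    card(P join B) = 50*50/(50) = 50
    cost = 50 + 50*50 = 2550
step 3: join E via nl
    card(P join E) = 50*60/(60) = 50
    cost = 2550 + 50*60 = 5550
step 4: join D via hash
    card(P join D) = 50*250/(50) = 250
    cost = 5550 + 2*250*8 + 50 = 9600
step 5: join C via merge
    card(P join C) = 250*40/(2) = 5000
    cost = 9600 + 250*8 + 40*6 + 250 + 40 = 12130

12130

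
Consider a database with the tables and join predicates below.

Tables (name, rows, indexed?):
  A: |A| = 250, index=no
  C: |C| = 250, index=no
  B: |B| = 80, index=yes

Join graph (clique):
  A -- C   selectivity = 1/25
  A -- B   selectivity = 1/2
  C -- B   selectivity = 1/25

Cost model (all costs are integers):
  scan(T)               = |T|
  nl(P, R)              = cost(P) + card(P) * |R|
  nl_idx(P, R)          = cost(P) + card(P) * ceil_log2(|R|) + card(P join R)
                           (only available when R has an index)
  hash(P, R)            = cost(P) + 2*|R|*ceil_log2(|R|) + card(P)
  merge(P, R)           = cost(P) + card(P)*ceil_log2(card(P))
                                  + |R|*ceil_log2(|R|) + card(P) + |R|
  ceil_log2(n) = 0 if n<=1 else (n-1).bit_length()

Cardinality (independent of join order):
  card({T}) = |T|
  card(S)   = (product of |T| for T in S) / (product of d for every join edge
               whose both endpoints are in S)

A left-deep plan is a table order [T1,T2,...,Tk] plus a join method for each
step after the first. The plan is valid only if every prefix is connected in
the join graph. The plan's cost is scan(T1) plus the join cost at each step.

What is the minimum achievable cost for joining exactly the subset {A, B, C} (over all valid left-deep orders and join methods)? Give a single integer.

Selinger DP over subsets of {A,B,C}:
  {A}: scan cost=250, card=250
  {C}: scan cost=250, card=250
  {B}: scan cost=80, card=80
  {AC}: card=2500; try (C,hash)→4500, (A,hash)→4500, (C,merge)→4750, (A,merge)→4750, (C,nl)→62750, (A,nl)→62750; best=4500 via (C,hash)
  {AB}: card=10000; try (B,hash)→1620, (A,merge)→2970, (B,merge)→3140, (A,hash)→4160, (B,nl_idx)→12000, (A,nl)→20080 …(+1); best=1620 via (B,hash)
  {BC}: card=800; try (B,hash)→1620, (B,nl_idx)→2800, (C,merge)→2970, (B,merge)→3140, (C,hash)→4160, (C,nl)→20080 …(+1); best=1620 via (B,hash)
  {ABC}: card=4000; try (A,hash)→6420, (B,hash)→8120, (A,merge)→12670, (C,hash)→15620, (B,nl_idx)→26000, (B,merge)→37640 …(+4); best=6420 via (A,hash)

6420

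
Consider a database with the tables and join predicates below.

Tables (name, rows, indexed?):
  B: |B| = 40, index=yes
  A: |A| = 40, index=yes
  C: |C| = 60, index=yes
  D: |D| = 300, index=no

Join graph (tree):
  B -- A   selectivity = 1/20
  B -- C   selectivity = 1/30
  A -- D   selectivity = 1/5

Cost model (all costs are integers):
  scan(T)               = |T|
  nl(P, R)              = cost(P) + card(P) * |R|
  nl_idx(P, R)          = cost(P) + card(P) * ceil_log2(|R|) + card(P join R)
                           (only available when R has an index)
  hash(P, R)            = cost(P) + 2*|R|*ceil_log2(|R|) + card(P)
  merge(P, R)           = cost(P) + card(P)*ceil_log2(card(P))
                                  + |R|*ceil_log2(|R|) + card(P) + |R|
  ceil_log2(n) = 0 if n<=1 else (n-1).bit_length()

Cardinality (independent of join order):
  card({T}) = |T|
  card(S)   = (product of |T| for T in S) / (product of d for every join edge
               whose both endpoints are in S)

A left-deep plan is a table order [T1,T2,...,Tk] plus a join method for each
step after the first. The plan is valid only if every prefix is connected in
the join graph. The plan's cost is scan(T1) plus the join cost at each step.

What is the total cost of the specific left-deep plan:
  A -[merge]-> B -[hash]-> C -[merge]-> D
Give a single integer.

5840

step 1: scan A: cost=40, card=40
step 2: join B via merge
    card(P join B) = 40*40/(20) = 80
    cost = 40 + 40*6 + 40*6 + 40 + 40 = 600
step 3: join C via hash
    card(P join C) = 80*60/(30) = 160
    cost = 600 + 2*60*6 + 80 = 1400
step 4: join D via merge
    card(P join D) = 160*300/(5) = 9600
    cost = 1400 + 160*8 + 300*9 + 160 + 300 = 5840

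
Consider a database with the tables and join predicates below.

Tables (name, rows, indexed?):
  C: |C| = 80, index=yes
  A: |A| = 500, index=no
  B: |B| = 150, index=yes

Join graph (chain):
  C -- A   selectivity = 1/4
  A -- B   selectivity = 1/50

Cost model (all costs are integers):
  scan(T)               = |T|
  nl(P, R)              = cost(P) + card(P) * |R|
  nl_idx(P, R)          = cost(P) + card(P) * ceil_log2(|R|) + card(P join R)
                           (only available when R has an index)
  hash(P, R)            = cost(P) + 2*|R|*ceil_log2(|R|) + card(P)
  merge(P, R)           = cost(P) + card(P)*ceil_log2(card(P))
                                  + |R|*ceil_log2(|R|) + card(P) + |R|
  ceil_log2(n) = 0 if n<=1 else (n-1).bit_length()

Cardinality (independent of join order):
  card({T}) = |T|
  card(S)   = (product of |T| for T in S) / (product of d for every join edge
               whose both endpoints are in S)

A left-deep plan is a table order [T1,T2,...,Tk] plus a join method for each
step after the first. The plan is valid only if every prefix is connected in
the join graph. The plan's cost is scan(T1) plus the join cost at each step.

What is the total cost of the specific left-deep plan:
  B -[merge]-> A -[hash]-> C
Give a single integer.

step 1: scan B: cost=150, card=150
step 2: join A via merge
    card(P join A) = 150*500/(50) = 1500
    cost = 150 + 150*8 + 500*9 + 150 + 500 = 6500
step 3: join C via hash
    card(P join C) = 1500*80/(4) = 30000
    cost = 6500 + 2*80*7 + 1500 = 9120

9120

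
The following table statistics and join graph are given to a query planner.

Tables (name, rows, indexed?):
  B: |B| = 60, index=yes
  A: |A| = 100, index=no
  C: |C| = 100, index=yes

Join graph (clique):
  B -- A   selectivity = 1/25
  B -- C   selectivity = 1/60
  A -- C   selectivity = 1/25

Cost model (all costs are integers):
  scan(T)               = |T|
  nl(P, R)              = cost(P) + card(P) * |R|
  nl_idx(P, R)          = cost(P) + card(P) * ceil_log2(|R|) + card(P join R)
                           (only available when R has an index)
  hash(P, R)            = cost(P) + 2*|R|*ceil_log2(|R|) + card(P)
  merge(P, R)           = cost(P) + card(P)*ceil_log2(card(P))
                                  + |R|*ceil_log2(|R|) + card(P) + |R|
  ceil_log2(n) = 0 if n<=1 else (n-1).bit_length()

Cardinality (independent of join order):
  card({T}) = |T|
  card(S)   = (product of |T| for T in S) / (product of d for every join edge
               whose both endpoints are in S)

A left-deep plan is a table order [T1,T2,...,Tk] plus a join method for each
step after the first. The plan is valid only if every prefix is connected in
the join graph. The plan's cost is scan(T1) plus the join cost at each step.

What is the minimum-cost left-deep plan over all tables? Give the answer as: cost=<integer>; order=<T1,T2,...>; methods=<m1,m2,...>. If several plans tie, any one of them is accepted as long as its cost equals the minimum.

Selinger DP (subsets sized 1..n):
  {B}: scan cost=60, card=60
  {A}: scan cost=100, card=100
  {C}: scan cost=100, card=100
  {AB}: card=240; try (B,hash)→920, (B,nl_idx)→940, (A,merge)→1280, (B,merge)→1320, (A,hash)→1520, (A,nl)→6060 …(+1); best=920 via (B,hash)
  {BC}: card=100; try (C,nl_idx)→580, (B,nl_idx)→800, (B,hash)→920, (C,merge)→1280, (B,merge)→1320, (C,hash)→1520 …(+2); best=580 via (C,nl_idx)
  {AC}: card=400; try (C,nl_idx)→1200, (C,hash)→1600, (A,hash)→1600, (C,merge)→1700, (A,merge)→1700, (C,nl)→10100 …(+1); best=1200 via (C,nl_idx)
  {ABC}: card=16; try (A,hash)→2080, (A,merge)→2180, (B,hash)→2320, (C,hash)→2560, (C,nl_idx)→2616, (B,nl_idx)→3616 …(+5); best=2080 via (A,hash)

cost=2080; order=B,C,A; methods=nl_idx,hash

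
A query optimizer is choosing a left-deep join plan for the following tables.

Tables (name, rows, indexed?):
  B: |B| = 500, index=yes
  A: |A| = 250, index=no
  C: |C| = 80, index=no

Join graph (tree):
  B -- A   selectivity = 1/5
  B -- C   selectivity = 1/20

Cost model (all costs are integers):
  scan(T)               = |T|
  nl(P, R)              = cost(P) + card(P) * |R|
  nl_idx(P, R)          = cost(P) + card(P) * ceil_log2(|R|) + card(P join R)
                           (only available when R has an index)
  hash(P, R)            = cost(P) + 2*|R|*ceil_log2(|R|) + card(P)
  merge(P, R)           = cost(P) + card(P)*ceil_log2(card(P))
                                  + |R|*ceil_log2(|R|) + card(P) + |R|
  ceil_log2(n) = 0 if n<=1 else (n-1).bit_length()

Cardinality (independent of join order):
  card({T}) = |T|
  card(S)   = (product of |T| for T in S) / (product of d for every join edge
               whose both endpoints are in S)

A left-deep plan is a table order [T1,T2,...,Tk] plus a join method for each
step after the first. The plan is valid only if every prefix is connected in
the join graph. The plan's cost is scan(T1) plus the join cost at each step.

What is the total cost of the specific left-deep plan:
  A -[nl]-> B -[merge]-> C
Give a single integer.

step 1: scan A: cost=250, card=250
step 2: join B via nl
    card(P join B) = 250*500/(5) = 25000
    cost = 250 + 250*500 = 125250
step 3: join C via merge
    card(P join C) = 25000*80/(20) = 100000
    cost = 125250 + 25000*15 + 80*7 + 25000 + 80 = 525890

525890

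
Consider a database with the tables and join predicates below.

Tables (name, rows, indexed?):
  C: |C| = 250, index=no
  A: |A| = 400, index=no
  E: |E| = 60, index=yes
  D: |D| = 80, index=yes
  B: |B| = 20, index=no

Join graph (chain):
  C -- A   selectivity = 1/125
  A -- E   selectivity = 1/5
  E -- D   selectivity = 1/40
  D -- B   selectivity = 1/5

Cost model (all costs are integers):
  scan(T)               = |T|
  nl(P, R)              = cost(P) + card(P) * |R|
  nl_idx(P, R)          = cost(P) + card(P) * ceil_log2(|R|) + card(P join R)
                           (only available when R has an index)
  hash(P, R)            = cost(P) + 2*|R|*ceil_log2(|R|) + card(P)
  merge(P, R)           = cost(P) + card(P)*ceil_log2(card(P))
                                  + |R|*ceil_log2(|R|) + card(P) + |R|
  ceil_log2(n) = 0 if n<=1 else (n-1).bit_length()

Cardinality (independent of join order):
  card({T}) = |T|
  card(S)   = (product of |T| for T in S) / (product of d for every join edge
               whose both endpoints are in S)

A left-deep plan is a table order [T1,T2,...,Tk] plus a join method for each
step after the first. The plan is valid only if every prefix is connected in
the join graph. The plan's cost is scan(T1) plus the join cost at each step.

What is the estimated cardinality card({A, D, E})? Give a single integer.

Tables in S: A(400), D(80), E(60)
Edges inside S: A-E(d=5), E-D(d=40)
numerator = 400 * 80 * 60 = 1920000
denominator = 5 * 40 = 200
card(S) = 1920000 / 200 = 9600

9600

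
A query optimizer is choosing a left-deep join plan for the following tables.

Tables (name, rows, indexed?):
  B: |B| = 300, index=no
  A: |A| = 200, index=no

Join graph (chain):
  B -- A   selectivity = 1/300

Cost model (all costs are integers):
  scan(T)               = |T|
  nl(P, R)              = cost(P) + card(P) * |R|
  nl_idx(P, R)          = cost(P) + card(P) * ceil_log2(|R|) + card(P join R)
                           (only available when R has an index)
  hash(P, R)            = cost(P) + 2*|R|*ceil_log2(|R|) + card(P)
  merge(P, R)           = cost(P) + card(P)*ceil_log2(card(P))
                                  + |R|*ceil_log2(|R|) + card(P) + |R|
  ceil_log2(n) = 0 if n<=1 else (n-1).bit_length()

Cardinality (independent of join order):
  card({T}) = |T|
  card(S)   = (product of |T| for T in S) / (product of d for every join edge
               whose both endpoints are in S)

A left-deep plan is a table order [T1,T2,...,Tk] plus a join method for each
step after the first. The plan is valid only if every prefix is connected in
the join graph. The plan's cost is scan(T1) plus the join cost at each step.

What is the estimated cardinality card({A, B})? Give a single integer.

200

Tables in S: A(200), B(300)
Edges inside S: B-A(d=300)
numerator = 200 * 300 = 60000
denominator = 300 = 300
card(S) = 60000 / 300 = 200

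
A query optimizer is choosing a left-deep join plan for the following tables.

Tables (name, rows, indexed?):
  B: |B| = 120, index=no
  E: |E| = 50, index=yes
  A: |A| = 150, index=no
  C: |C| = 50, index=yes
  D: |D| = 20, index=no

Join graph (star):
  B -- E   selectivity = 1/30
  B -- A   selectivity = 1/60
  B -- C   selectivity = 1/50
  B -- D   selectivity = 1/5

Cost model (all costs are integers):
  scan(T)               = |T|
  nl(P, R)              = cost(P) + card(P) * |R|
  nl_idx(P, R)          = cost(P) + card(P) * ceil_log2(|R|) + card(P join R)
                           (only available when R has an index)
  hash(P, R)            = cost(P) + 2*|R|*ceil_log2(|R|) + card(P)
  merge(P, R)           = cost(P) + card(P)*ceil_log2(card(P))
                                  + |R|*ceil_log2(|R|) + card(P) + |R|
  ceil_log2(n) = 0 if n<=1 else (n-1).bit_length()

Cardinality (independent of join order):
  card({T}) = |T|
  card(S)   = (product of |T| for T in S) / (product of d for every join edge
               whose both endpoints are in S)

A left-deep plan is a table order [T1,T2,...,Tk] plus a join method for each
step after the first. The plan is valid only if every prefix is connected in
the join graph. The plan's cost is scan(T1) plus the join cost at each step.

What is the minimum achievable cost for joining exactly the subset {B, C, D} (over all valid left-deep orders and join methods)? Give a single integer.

1160

Selinger DP over subsets of {B,C,D}:
  {B}: scan cost=120, card=120
  {C}: scan cost=50, card=50
  {D}: scan cost=20, card=20
  {BC}: card=120; try (C,hash)→840, (C,nl_idx)→960, (B,merge)→1360, (C,merge)→1430, (B,hash)→1780, (B,nl)→6050 …(+1); best=840 via (C,hash)
  {BD}: card=480; try (D,hash)→440, (B,merge)→1100, (D,merge)→1200, (B,hash)→1720, (B,nl)→2420, (D,nl)→2520; best=440 via (D,hash)
  {BCD}: card=480; try (D,hash)→1160, (C,hash)→1520, (D,merge)→1920, (D,nl)→3240, (C,nl_idx)→3800, (C,merge)→5590 …(+1); best=1160 via (D,hash)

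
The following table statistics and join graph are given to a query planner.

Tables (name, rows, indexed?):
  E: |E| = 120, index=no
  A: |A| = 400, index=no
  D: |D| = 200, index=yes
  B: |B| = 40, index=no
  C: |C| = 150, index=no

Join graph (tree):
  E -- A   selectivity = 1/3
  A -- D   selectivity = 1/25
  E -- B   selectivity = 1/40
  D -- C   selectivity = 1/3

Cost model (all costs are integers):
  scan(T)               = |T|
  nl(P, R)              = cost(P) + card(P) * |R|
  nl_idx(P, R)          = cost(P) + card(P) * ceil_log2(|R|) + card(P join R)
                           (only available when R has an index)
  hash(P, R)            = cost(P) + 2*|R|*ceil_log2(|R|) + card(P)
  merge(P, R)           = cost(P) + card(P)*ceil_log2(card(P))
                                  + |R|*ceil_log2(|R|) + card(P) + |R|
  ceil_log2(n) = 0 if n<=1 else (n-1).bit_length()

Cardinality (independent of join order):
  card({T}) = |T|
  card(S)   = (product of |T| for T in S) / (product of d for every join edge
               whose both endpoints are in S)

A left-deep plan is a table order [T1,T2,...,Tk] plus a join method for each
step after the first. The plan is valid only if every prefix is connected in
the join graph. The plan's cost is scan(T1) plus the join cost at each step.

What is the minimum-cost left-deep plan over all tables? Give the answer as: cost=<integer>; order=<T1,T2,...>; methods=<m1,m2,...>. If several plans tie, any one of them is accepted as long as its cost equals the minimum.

Selinger DP (subsets sized 1..n):
  {E}: scan cost=120, card=120
  {A}: scan cost=400, card=400
  {D}: scan cost=200, card=200
  {B}: scan cost=40, card=40
  {C}: scan cost=150, card=150
  {AE}: card=16000; try (E,hash)→2480, (A,merge)→5080, (E,merge)→5360, (A,hash)→7440, (A,nl)→48120, (E,nl)→48400; best=2480 via (E,hash)
  {BE}: card=120; try (B,hash)→720, (E,merge)→1280, (B,merge)→1360, (E,hash)→1760, (E,nl)→4840, (B,nl)→4920; best=720 via (B,hash)
  {AD}: card=3200; try (D,hash)→4000, (A,merge)→6000, (D,merge)→6200, (D,nl_idx)→6800, (A,hash)→7600, (A,nl)→80200 …(+1); best=4000 via (D,hash)
  {CD}: card=10000; try (C,hash)→2800, (D,merge)→3300, (C,merge)→3350, (D,hash)→3500, (D,nl_idx)→11350, (D,nl)→30150 …(+1); best=2800 via (C,hash)
  {ADE}: card=128000; try (E,hash)→8880, (D,hash)→21680, (E,merge)→46560, (D,merge)→244280, (D,nl_idx)→258480, (E,nl)→388000 …(+1); best=8880 via (E,hash)
  {ABE}: card=16000; try (A,merge)→5680, (A,hash)→8040, (B,hash)→18960, (A,nl)→48720, (B,merge)→242760, (B,nl)→642480; best=5680 via (A,merge)
  {ACD}: card=160000; try (C,hash)→9600, (A,hash)→20000, (C,merge)→46950, (A,merge)→156800, (C,nl)→484000, (A,nl)→4002800; best=9600 via (C,hash)
  {ABDE}: card=128000; try (D,hash)→24880, (B,hash)→137360, (D,merge)→247480, (D,nl_idx)→261680, (B,merge)→2313160, (D,nl)→3205680 …(+1); best=24880 via (D,hash)
  {ACDE}: card=6400000; try (C,hash)→139280, (E,hash)→171280, (C,merge)→2314230, (E,merge)→3050560, (C,nl)→19208880, (E,nl)→19209600; best=139280 via (C,hash)
  {ABCDE}: card=6400000; try (C,hash)→155280, (C,merge)→2330230, (B,hash)→6539760, (C,nl)→19224880, (B,merge)→153739560, (B,nl)→256139280; best=155280 via (C,hash)

cost=155280; order=E,B,A,D,C; methods=hash,merge,hash,hash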